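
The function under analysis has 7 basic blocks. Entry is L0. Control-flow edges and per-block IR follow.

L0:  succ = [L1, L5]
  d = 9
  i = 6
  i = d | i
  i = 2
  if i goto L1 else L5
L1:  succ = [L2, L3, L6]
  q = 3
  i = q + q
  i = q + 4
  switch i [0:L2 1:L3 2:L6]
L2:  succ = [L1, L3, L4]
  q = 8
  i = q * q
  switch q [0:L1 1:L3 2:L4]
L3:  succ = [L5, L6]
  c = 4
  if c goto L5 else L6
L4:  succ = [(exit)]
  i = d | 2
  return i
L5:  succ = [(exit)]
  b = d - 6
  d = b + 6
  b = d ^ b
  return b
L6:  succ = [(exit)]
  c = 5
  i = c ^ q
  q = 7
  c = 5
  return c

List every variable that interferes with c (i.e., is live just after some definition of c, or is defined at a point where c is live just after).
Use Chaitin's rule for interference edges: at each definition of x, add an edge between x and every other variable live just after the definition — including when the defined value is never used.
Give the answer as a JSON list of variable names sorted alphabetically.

Answer: ["d", "q"]

Analysis:
Block summaries:
  L0: def={d,i} ue=∅
  L1: def={i,q} ue=∅
  L2: def={i,q} ue=∅
  L3: def={c} ue=∅
  L4: def={i} ue={d}
  L5: def={b,d} ue={d}
  L6: def={c,i,q} ue={q}

Backward fixpoint:
  L0 li=∅ lo={d}
  L1 li={d} lo={d,q}
  L2 li={d} lo={d,q}
  L3 li={d,q} lo={d,q}
  L4 li={d} lo=∅
  L5 li={d} lo=∅
  L6 li={q} lo=∅

Conflict graph:
  b↔{d}
  c↔{d,q}
  d↔{b,c,i,q}
  i↔{d,q}
  q↔{c,d,i}

N(c) = ["d", "q"]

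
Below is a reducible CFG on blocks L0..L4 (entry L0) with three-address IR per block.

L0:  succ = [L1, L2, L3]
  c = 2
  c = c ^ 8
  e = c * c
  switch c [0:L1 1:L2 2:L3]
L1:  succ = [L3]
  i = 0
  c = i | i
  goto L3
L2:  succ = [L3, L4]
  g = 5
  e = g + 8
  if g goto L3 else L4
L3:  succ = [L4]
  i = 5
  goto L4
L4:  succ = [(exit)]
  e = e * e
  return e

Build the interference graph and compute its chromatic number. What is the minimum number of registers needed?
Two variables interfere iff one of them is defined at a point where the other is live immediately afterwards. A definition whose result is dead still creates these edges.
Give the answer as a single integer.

def/use:
  L0: {c,e} / ∅
  L1: {c,i} / ∅
  L2: {e,g} / ∅
  L3: {i} / ∅
  L4: {e} / {e}

Backward fixpoint:
  live L0: ∅→{e}
  live L1: {e}→{e}
  live L2: ∅→{e}
  live L3: {e}→{e}
  live L4: {e}→∅

Conflict graph:
  c — {e}
  e — {c,g,i}
  g — {e}
  i — {e}

Registers:
  lower bound: {c,e} mutually conflict ⇒ χ ≥ 2
  assign c→R1 e→R0 g→R1 i→R1 — no edge inside a register ⇒ χ ≤ 2
  χ = 2

Answer: 2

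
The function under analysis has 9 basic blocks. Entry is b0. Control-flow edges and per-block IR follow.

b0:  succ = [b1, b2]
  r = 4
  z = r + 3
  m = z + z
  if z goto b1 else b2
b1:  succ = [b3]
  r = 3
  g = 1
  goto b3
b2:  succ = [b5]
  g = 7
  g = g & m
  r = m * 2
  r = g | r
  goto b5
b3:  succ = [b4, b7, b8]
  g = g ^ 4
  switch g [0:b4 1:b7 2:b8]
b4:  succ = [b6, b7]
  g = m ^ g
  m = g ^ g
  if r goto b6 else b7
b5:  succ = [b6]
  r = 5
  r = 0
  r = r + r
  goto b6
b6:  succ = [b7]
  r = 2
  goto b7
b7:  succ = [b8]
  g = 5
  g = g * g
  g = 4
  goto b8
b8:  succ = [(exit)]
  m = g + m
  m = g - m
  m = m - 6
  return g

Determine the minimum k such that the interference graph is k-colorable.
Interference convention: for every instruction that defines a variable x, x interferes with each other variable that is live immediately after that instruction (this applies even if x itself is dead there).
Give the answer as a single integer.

Block summaries:
  b0 def {m,r,z} use ∅
  b1 def {g,r} use ∅
  b2 def {g,r} use {m}
  b3 def {g} use {g}
  b4 def {g,m} use {g,m,r}
  b5 def {r} use ∅
  b6 def {r} use ∅
  b7 def {g} use ∅
  b8 def {m} use {g,m}

Liveness:
  live b0: ∅→{m}
  live b1: {m}→{g,m,r}
  live b2: {m}→{m}
  live b3: {g,m,r}→{g,m,r}
  live b4: {g,m,r}→{m}
  live b5: {m}→{m}
  live b6: {m}→{m}
  live b7: {m}→{g,m}
  live b8: {g,m}→∅

Interference:
  g↔{m,r}
  m↔{g,r,z}
  r↔{g,m}
  z↔{m}

Registers:
  lower bound: {g,m,r} mutually conflict ⇒ χ ≥ 3
  assign g→R1 m→R0 r→R2 z→R1 — no edge inside a register ⇒ χ ≤ 3
  χ = 3

Answer: 3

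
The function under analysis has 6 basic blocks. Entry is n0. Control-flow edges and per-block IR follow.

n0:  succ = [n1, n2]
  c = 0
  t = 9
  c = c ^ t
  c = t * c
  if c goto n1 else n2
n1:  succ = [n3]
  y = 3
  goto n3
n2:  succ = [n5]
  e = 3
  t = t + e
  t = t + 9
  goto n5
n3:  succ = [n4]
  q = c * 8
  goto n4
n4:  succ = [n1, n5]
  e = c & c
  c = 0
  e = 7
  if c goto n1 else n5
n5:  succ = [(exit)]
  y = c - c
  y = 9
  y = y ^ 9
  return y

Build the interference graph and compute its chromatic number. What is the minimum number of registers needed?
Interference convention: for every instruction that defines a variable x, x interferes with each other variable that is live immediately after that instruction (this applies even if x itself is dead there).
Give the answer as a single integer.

Answer: 3

Working:
Block summaries:
  n0 def {c,t} use ∅
  n1 def {y} use ∅
  n2 def {e,t} use {t}
  n3 def {q} use {c}
  n4 def {c,e} use {c}
  n5 def {y} use {c}

Live sets:
  n0 li=∅ lo={c,t}
  n1 li={c} lo={c}
  n2 li={c,t} lo={c}
  n3 li={c} lo={c}
  n4 li={c} lo={c}
  n5 li={c} lo=∅

Interfere edges:
  c — {e,q,t,y}
  e — {c,t}
  q — {c}
  t — {c,e}
  y — {c}

Registers:
  clique {c,e,t} ⇒ need ≥ 3
  assign c→c0 e→c1 q→c1 t→c2 y→c1 — no edge inside a register ⇒ χ ≤ 3
  χ = 3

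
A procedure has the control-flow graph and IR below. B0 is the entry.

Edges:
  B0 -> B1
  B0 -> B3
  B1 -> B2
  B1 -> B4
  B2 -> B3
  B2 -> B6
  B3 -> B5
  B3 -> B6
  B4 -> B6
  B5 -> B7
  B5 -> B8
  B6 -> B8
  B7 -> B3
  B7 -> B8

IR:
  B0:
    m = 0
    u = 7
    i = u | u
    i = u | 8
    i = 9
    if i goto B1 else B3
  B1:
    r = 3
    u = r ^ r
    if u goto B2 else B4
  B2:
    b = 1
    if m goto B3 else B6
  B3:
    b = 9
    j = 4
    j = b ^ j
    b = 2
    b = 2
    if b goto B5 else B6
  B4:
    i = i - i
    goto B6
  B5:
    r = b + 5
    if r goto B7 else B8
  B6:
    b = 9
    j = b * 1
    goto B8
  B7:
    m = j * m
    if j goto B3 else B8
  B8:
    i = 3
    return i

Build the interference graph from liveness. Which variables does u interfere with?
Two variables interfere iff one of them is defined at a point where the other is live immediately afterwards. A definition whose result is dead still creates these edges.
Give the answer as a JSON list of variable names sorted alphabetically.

Answer: ["i", "m"]

Derivation:
Block summaries:
  B0: {i,m,u} / ∅
  B1: {r,u} / ∅
  B2: {b} / {m}
  B3: {b,j} / ∅
  B4: {i} / {i}
  B5: {r} / {b}
  B6: {b,j} / ∅
  B7: {m} / {j,m}
  B8: {i} / ∅

Live sets:
  B0: in=∅ out={i,m}
  B1: in={i,m} out={i,m}
  B2: in={m} out={m}
  B3: in={m} out={b,j,m}
  B4: in={i} out=∅
  B5: in={b,j,m} out={j,m}
  B6: in=∅ out=∅
  B7: in={j,m} out={m}
  B8: in=∅ out=∅

Conflict graph:
  b: {j,m}
  i: {m,r,u}
  j: {b,m,r}
  m: {b,i,j,r,u}
  r: {i,j,m}
  u: {i,m}

N(u) = ["i", "m"]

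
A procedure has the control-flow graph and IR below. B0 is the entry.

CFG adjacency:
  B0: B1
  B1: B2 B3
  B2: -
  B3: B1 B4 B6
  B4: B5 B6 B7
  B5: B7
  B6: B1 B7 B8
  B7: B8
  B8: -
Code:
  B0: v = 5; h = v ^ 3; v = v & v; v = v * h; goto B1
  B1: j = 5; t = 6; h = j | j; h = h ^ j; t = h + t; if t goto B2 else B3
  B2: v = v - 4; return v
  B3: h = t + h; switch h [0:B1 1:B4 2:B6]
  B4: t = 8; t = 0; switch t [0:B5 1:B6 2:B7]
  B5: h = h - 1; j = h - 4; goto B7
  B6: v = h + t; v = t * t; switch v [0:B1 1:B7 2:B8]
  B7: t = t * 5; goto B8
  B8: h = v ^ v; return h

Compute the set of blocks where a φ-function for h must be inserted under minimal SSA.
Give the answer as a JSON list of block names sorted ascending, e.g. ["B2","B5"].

Answer: ["B1", "B7", "B8"]

Analysis:
idom tree: B1←B0 B2←B1 B3←B1 B4←B3 B5←B4 B6←B3 B7←B3 B8←B3
Dom at joins:
  B1: preds {B0,B3,B6}: {B0} ∩ {B0,B1,B3} ∩ {B0,B1,B3,B6} = {B0}; idom=B0
  B6: preds {B3,B4}: {B0,B1,B3} ∩ {B0,B1,B3,B4} = {B0,B1,B3}; idom=B3
  B7: preds {B4,B5,B6}: {B0,B1,B3,B4} ∩ {B0,B1,B3,B4,B5} ∩ {B0,B1,B3,B6} = {B0,B1,B3}; idom=B3
  B8: preds {B6,B7}: {B0,B1,B3,B6} ∩ {B0,B1,B3,B7} = {B0,B1,B3}; idom=B3

DF walk-up:
  B1←B0: walk · to B0
  B1←B3: walk B3→B1 to B0
  B1←B6: walk B6→B3→B1 to B0
  B6←B3: walk · to B3
  B6←B4: walk B4 to B3
  B7←B4: walk B4 to B3
  B7←B5: walk B5→B4 to B3
  B7←B6: walk B6 to B3
  B8←B6: walk B6 to B3
  B8←B7: walk B7 to B3
  DF(B0)=∅
  DF(B1)={B1}
  DF(B2)=∅
  DF(B3)={B1}
  DF(B4)={B6,B7}
  DF(B5)={B7}
  DF(B6)={B1,B7,B8}
  DF(B7)={B8}
  DF(B8)=∅

φ for h: defs {B0,B1,B3,B5,B8}
  DF⁺ = {B1,B7,B8}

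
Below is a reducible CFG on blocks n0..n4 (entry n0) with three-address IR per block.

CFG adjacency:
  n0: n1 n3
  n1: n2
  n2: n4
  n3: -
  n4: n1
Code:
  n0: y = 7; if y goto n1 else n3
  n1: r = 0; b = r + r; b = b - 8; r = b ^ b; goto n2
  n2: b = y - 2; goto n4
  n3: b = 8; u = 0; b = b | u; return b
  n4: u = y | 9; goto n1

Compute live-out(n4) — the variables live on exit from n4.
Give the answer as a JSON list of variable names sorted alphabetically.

Block summaries:
  n0: def={y} ue=∅
  n1: def={b,r} ue=∅
  n2: def={b} ue={y}
  n3: def={b,u} ue=∅
  n4: def={u} ue={y}

Live sets:
  live n0: ∅→{y}
  live n1: {y}→{y}
  live n2: {y}→{y}
  live n3: ∅→∅
  live n4: {y}→{y}

live-out(n4) = ["y"]

Answer: ["y"]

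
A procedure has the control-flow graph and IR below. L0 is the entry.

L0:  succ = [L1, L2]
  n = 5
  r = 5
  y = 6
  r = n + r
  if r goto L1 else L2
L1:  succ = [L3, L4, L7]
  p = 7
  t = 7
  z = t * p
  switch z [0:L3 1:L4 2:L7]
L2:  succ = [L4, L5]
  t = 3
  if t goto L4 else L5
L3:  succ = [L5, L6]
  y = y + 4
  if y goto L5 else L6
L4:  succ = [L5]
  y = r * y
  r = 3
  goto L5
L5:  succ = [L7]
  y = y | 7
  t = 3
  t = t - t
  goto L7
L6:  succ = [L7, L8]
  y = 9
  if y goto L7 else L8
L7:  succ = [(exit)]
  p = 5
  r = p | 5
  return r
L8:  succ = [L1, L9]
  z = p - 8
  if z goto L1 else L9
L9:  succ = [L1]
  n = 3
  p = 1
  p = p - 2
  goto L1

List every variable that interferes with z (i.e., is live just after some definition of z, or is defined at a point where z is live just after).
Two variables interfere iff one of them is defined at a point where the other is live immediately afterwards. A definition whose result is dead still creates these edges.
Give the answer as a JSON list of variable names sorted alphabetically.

Answer: ["p", "r", "y"]

Analysis:
Block summaries:
  L0: def={n,r,y} ue=∅
  L1: def={p,t,z} ue=∅
  L2: def={t} ue=∅
  L3: def={y} ue={y}
  L4: def={r,y} ue={r,y}
  L5: def={t,y} ue={y}
  L6: def={y} ue=∅
  L7: def={p,r} ue=∅
  L8: def={z} ue={p}
  L9: def={n,p} ue=∅

Liveness:
  L0: in=∅ out={r,y}
  L1: in={r,y} out={p,r,y}
  L2: in={r,y} out={r,y}
  L3: in={p,r,y} out={p,r,y}
  L4: in={r,y} out={y}
  L5: in={y} out=∅
  L6: in={p,r} out={p,r,y}
  L7: in=∅ out=∅
  L8: in={p,r,y} out={r,y}
  L9: in={r,y} out={r,y}

Interference:
  n: {r,y}
  p: {r,t,y,z}
  r: {n,p,t,y,z}
  t: {p,r,y}
  y: {n,p,r,t,z}
  z: {p,r,y}

N(z) = ["p", "r", "y"]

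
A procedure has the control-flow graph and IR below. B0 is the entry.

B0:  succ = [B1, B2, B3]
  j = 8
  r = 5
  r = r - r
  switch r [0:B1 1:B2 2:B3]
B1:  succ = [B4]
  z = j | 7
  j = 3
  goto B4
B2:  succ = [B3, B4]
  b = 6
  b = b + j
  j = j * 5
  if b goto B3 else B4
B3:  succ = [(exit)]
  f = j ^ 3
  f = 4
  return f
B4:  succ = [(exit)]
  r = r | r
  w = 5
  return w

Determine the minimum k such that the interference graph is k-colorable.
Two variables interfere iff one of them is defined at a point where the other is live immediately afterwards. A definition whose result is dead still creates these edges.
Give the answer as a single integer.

Answer: 3

Working:
Per-block:
  B0: def={j,r} ue=∅
  B1: def={j,z} ue={j}
  B2: def={b,j} ue={j}
  B3: def={f} ue={j}
  B4: def={r,w} ue={r}

Liveness:
  live B0: ∅→{j,r}
  live B1: {j,r}→{r}
  live B2: {j,r}→{j,r}
  live B3: {j}→∅
  live B4: {r}→∅

Conflict graph:
  b: {j,r}
  f: ∅
  j: {b,r}
  r: {b,j,z}
  w: ∅
  z: {r}

Registers:
  lower bound: {b,j,r} mutually conflict ⇒ χ ≥ 3
  3-colouring: c0={f,r,w}  c1={b,z}  c2={j}
  χ = 3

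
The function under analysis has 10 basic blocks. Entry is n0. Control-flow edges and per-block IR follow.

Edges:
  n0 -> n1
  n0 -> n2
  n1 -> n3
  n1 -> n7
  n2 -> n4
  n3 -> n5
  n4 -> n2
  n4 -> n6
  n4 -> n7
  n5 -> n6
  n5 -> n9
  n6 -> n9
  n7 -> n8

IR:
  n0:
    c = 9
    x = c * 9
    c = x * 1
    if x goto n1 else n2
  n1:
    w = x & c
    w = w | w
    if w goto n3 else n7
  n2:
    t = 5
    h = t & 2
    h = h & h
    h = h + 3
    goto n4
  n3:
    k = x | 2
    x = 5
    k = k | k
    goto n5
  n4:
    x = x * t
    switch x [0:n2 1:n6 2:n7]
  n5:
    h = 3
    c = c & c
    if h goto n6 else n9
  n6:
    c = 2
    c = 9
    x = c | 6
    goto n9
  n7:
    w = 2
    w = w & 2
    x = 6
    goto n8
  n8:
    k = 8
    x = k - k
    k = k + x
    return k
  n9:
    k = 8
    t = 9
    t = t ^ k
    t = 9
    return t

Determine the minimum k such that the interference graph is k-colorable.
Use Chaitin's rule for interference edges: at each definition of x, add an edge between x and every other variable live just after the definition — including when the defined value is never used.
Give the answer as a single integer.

Block summaries:
  n0 def {c,x} use ∅
  n1 def {w} use {c,x}
  n2 def {h,t} use ∅
  n3 def {k,x} use {x}
  n4 def {x} use {t,x}
  n5 def {c,h} use {c}
  n6 def {c,x} use ∅
  n7 def {w,x} use ∅
  n8 def {k,x} use ∅
  n9 def {k,t} use ∅

Live sets:
  live n0: ∅→{c,x}
  live n1: {c,x}→{c,x}
  live n2: {x}→{t,x}
  live n3: {c,x}→{c}
  live n4: {t,x}→{x}
  live n5: {c}→∅
  live n6: ∅→∅
  live n7: ∅→∅
  live n8: ∅→∅
  live n9: ∅→∅

Conflict graph:
  c — {h,k,w,x}
  h — {c,t,x}
  k — {c,t,x}
  t — {h,k,x}
  w — {c,x}
  x — {c,h,k,t,w}

Chromatic number:
  {c,h,x} pairwise interfere (3-clique) ⇒ χ ≥ 3
  3-colouring: r0={x}  r1={c,t}  r2={h,k,w}
  χ = 3

Answer: 3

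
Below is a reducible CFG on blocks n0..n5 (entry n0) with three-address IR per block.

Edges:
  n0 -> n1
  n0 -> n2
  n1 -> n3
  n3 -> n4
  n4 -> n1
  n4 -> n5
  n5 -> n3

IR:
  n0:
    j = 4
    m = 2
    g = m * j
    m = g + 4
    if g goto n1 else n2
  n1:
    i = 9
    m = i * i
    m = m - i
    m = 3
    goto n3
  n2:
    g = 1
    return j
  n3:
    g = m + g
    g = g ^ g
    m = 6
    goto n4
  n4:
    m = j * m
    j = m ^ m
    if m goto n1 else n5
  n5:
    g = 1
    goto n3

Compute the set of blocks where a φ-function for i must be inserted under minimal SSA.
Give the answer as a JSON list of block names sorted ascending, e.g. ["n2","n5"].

Answer: ["n1"]

Working:
idom tree: n1←n0 n2←n0 n3←n1 n4←n3 n5←n4
Join-block Dom:
  n1: preds {n0,n4}: {n0} ∩ {n0,n1,n3,n4} = {n0}; idom=n0
  n3: preds {n1,n5}: {n0,n1} ∩ {n0,n1,n3,n4,n5} = {n0,n1}; idom=n1

Frontier:
  n1←n0: walk · to n0
  n1←n4: walk n4→n3→n1 to n0
  n3←n1: walk · to n1
  n3←n5: walk n5→n4→n3 to n1
  n0 → ∅
  n1 → {n1}
  n2 → ∅
  n3 → {n1,n3}
  n4 → {n1,n3}
  n5 → {n3}

φ for i: defs {n1}
  DF⁺ = {n1}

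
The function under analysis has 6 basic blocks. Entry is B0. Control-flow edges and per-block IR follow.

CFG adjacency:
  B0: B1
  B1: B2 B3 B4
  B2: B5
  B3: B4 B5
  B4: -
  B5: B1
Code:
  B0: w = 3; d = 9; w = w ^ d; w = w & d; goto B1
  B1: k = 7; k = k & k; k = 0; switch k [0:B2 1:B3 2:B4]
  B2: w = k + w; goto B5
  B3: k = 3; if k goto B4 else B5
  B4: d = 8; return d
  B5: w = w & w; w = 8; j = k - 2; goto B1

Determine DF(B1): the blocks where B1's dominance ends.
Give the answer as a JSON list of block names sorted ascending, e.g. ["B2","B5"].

Answer: ["B1"]

Derivation:
idom tree: B1←B0 B2←B1 B3←B1 B4←B1 B5←B1
Join-block Dom:
  B1: preds {B0,B5}: {B0} ∩ {B0,B1,B5} = {B0}; idom=B0
  B4: preds {B1,B3}: {B0,B1} ∩ {B0,B1,B3} = {B0,B1}; idom=B1
  B5: preds {B2,B3}: {B0,B1,B2} ∩ {B0,B1,B3} = {B0,B1}; idom=B1

Frontier:
  B1←B0: walk · to B0
  B1←B5: walk B5→B1 to B0
  B4←B1: walk · to B1
  B4←B3: walk B3 to B1
  B5←B2: walk B2 to B1
  B5←B3: walk B3 to B1
  B0: DF=∅
  B1: DF={B1}
  B2: DF={B5}
  B3: DF={B4,B5}
  B4: DF=∅
  B5: DF={B1}

DF(B1) = ["B1"]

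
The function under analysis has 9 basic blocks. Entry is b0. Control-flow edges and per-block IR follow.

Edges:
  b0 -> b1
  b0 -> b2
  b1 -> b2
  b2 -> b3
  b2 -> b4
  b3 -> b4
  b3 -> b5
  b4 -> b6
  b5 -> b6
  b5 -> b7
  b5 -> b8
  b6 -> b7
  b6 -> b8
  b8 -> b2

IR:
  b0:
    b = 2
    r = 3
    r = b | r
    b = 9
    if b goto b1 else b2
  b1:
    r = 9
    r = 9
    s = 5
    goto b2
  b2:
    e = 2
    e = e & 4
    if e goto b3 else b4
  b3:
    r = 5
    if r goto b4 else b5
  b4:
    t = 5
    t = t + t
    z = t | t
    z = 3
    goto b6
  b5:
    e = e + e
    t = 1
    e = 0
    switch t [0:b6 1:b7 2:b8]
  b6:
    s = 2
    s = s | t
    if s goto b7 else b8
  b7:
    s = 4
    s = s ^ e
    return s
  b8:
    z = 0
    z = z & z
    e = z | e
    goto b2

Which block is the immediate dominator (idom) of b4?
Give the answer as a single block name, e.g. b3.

Answer: b2

Derivation:
idom tree: b1←b0 b2←b0 b3←b2 b4←b2 b5←b3 b6←b2 b7←b2 b8←b2
Dom at joins:
  b2: preds {b0,b1,b8}: {b0} ∩ {b0,b1} ∩ {b0,b2,b8} = {b0}; idom=b0
  b4: preds {b2,b3}: {b0,b2} ∩ {b0,b2,b3} = {b0,b2}; idom=b2
  b6: preds {b4,b5}: {b0,b2,b4} ∩ {b0,b2,b3,b5} = {b0,b2}; idom=b2
  b7: preds {b5,b6}: {b0,b2,b3,b5} ∩ {b0,b2,b6} = {b0,b2}; idom=b2
  b8: preds {b5,b6}: {b0,b2,b3,b5} ∩ {b0,b2,b6} = {b0,b2}; idom=b2

idom(b4) = b2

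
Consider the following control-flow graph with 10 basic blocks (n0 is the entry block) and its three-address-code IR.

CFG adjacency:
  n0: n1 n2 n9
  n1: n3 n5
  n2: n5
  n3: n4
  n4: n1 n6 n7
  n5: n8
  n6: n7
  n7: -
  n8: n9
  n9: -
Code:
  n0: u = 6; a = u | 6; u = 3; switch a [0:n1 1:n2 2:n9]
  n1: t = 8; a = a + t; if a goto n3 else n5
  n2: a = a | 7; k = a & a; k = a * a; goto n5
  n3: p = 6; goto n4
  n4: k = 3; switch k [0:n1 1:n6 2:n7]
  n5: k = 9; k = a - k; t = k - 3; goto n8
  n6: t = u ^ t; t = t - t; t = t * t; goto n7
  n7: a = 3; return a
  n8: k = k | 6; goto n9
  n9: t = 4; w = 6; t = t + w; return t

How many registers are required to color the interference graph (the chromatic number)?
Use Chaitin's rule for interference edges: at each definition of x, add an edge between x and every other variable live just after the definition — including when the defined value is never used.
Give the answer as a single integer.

Answer: 4

Working:
def/use:
  n0 def {a,u} use ∅
  n1 def {a,t} use {a}
  n2 def {a,k} use {a}
  n3 def {p} use ∅
  n4 def {k} use ∅
  n5 def {k,t} use {a}
  n6 def {t} use {t,u}
  n7 def {a} use ∅
  n8 def {k} use {k}
  n9 def {t,w} use ∅

Liveness:
  n0: in=∅ out={a,u}
  n1: in={a,u} out={a,t,u}
  n2: in={a} out={a}
  n3: in={a,t,u} out={a,t,u}
  n4: in={a,t,u} out={a,t,u}
  n5: in={a} out={k}
  n6: in={t,u} out=∅
  n7: in=∅ out=∅
  n8: in={k} out=∅
  n9: in=∅ out=∅

Interfere edges:
  a — {k,p,t,u}
  k — {a,t,u}
  p — {a,t,u}
  t — {a,k,p,u,w}
  u — {a,k,p,t}
  w — {t}

Chromatic number:
  {a,k,t,u} pairwise interfere (4-clique) ⇒ χ ≥ 4
  4-colouring: c0={t}  c1={a,w}  c2={u}  c3={k,p}
  χ = 4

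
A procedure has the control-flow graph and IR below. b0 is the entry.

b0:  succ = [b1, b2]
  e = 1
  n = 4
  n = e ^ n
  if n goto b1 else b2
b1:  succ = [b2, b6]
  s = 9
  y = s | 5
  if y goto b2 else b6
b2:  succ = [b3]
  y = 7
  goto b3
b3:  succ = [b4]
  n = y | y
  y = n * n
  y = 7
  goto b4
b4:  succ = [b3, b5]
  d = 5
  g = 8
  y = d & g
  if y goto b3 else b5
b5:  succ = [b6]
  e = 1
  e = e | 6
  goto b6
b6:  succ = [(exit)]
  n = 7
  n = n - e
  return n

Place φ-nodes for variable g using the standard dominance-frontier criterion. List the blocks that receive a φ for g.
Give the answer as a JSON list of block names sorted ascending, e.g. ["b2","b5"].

Answer: ["b3", "b6"]

Analysis:
idom tree: b1←b0 b2←b0 b3←b2 b4←b3 b5←b4 b6←b0
Dom at joins:
  b2: preds {b0,b1}: {b0} ∩ {b0,b1} = {b0}; idom=b0
  b3: preds {b2,b4}: {b0,b2} ∩ {b0,b2,b3,b4} = {b0,b2}; idom=b2
  b6: preds {b1,b5}: {b0,b1} ∩ {b0,b2,b3,b4,b5} = {b0}; idom=b0

DF derivation:
  b2←b0: walk · to b0
  b2←b1: walk b1 to b0
  b3←b2: walk · to b2
  b3←b4: walk b4→b3 to b2
  b6←b1: walk b1 to b0
  b6←b5: walk b5→b4→b3→b2 to b0
  b0: DF=∅
  b1: DF={b2,b6}
  b2: DF={b6}
  b3: DF={b3,b6}
  b4: DF={b3,b6}
  b5: DF={b6}
  b6: DF=∅

φ for g: defs {b4}
  DF⁺ = {b3,b6}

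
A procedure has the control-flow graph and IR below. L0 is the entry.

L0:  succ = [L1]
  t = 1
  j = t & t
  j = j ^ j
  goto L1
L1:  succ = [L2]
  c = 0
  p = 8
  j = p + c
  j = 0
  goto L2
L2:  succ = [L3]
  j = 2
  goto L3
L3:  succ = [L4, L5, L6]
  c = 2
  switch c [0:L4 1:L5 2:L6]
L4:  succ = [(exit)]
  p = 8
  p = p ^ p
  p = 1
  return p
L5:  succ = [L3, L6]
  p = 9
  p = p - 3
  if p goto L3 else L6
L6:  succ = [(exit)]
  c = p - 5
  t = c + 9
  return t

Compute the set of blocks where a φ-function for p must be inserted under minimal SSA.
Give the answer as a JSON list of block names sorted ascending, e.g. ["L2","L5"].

Answer: ["L3", "L6"]

Derivation:
idom tree: L1←L0 L2←L1 L3←L2 L4←L3 L5←L3 L6←L3
Dom∩ at merges:
  L3: preds {L2,L5}: {L0,L1,L2} ∩ {L0,L1,L2,L3,L5} = {L0,L1,L2}; idom=L2
  L6: preds {L3,L5}: {L0,L1,L2,L3} ∩ {L0,L1,L2,L3,L5} = {L0,L1,L2,L3}; idom=L3

DF walk-up:
  join L3 pred L2: · stop@L2
  join L3 pred L5: L5→L3 stop@L2
  join L6 pred L3: · stop@L3
  join L6 pred L5: L5 stop@L3
  L0: DF=∅
  L1: DF=∅
  L2: DF=∅
  L3: DF={L3}
  L4: DF=∅
  L5: DF={L3,L6}
  L6: DF=∅

φ for p: defs {L1,L4,L5}
  DF⁺ = {L3,L6}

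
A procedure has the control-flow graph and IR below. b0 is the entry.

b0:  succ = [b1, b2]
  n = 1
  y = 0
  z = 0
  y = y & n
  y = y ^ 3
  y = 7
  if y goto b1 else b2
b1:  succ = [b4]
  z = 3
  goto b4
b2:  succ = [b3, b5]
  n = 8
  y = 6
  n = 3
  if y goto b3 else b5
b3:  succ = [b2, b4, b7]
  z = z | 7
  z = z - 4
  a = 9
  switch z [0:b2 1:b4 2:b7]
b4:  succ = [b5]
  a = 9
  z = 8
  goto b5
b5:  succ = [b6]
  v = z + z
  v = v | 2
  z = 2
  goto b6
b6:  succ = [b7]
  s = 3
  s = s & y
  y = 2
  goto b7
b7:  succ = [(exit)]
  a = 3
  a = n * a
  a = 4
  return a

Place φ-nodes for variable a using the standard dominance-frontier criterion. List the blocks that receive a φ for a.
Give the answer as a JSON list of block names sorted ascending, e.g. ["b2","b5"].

Answer: ["b2", "b4", "b5", "b7"]

Analysis:
idom tree: b1←b0 b2←b0 b3←b2 b4←b0 b5←b0 b6←b5 b7←b0
Dom∩ at merges:
  b2: preds {b0,b3}: {b0} ∩ {b0,b2,b3} = {b0}; idom=b0
  b4: preds {b1,b3}: {b0,b1} ∩ {b0,b2,b3} = {b0}; idom=b0
  b5: preds {b2,b4}: {b0,b2} ∩ {b0,b4} = {b0}; idom=b0
  b7: preds {b3,b6}: {b0,b2,b3} ∩ {b0,b5,b6} = {b0}; idom=b0

DF derivation:
  b2←b0: walk · to b0
  b2←b3: walk b3→b2 to b0
  b4←b1: walk b1 to b0
  b4←b3: walk b3→b2 to b0
  b5←b2: walk b2 to b0
  b5←b4: walk b4 to b0
  b7←b3: walk b3→b2 to b0
  b7←b6: walk b6→b5 to b0
  b0: DF=∅
  b1: DF={b4}
  b2: DF={b2,b4,b5,b7}
  b3: DF={b2,b4,b7}
  b4: DF={b5}
  b5: DF={b7}
  b6: DF={b7}
  b7: DF=∅

φ for a: defs {b3,b4,b7}
  DF⁺ = {b2,b4,b5,b7}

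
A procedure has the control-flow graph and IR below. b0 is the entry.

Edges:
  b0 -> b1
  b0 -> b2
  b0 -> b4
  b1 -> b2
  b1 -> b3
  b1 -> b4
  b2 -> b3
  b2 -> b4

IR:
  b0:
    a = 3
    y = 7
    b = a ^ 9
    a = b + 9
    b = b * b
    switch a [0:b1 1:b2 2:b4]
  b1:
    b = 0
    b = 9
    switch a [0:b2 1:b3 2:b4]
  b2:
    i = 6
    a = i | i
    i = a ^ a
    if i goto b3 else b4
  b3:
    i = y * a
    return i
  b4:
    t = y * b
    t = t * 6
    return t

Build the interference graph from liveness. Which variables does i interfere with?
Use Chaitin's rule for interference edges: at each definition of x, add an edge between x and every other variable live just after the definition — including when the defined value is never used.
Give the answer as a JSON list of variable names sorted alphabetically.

Answer: ["a", "b", "y"]

Derivation:
Block summaries:
  b0: def={a,b,y} ue=∅
  b1: def={b} ue={a}
  b2: def={a,i} ue=∅
  b3: def={i} ue={a,y}
  b4: def={t} ue={b,y}

Liveness:
  b0 li=∅ lo={a,b,y}
  b1 li={a,y} lo={a,b,y}
  b2 li={b,y} lo={a,b,y}
  b3 li={a,y} lo=∅
  b4 li={b,y} lo=∅

Interference:
  a↔{b,i,y}
  b↔{a,i,y}
  i↔{a,b,y}
  t↔∅
  y↔{a,b,i}

N(i) = ["a", "b", "y"]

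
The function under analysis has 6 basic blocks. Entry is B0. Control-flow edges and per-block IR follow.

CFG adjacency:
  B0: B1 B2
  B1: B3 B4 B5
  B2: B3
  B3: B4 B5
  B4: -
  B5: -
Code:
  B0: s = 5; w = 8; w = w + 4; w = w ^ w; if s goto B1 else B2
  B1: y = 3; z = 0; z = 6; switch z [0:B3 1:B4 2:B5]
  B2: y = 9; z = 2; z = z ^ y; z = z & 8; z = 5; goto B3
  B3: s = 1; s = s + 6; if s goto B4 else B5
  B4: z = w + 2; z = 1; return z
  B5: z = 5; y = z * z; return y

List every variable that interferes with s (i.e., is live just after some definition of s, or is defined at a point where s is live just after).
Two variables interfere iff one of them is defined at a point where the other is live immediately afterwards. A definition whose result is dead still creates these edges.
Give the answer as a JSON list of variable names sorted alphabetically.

Per-block:
  B0 def {s,w} use ∅
  B1 def {y,z} use ∅
  B2 def {y,z} use ∅
  B3 def {s} use ∅
  B4 def {z} use {w}
  B5 def {y,z} use ∅

Liveness:
  B0: in=∅ out={w}
  B1: in={w} out={w}
  B2: in={w} out={w}
  B3: in={w} out={w}
  B4: in={w} out=∅
  B5: in=∅ out=∅

Conflict graph:
  s — {w}
  w — {s,y,z}
  y — {w,z}
  z — {w,y}

N(s) = ["w"]

Answer: ["w"]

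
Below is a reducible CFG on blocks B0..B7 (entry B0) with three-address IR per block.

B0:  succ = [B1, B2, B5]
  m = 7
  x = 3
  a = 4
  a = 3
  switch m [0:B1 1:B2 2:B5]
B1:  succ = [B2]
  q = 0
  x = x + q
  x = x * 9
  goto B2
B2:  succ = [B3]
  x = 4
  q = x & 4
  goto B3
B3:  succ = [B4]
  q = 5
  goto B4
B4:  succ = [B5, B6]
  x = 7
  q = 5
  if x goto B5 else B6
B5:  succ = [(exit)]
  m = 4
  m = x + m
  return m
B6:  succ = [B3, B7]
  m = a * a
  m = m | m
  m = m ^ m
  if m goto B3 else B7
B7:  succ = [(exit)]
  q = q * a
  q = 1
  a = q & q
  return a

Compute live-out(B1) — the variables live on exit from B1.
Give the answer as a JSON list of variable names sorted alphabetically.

Block summaries:
  B0: {a,m,x} / ∅
  B1: {q,x} / {x}
  B2: {q,x} / ∅
  B3: {q} / ∅
  B4: {q,x} / ∅
  B5: {m} / {x}
  B6: {m} / {a}
  B7: {a,q} / {a,q}

Liveness:
  live B0: ∅→{a,x}
  live B1: {a,x}→{a}
  live B2: {a}→{a}
  live B3: {a}→{a}
  live B4: {a}→{a,q,x}
  live B5: {x}→∅
  live B6: {a,q}→{a,q}
  live B7: {a,q}→∅

live-out(B1) = ["a"]

Answer: ["a"]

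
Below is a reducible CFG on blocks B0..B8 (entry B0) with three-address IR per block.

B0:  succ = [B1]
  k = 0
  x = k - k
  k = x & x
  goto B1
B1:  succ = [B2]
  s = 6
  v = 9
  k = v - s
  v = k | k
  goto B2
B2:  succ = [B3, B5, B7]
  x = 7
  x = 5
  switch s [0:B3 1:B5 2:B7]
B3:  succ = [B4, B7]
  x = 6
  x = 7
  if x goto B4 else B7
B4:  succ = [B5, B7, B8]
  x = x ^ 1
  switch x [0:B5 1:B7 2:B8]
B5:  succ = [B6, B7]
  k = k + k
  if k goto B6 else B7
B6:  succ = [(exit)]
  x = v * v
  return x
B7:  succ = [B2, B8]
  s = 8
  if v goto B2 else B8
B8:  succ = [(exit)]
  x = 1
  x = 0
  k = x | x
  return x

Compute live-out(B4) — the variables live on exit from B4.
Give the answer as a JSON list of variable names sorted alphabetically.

Block summaries:
  B0: {k,x} / ∅
  B1: {k,s,v} / ∅
  B2: {x} / {s}
  B3: {x} / ∅
  B4: {x} / {x}
  B5: {k} / {k}
  B6: {x} / {v}
  B7: {s} / {v}
  B8: {k,x} / ∅

Liveness:
  B0: in=∅ out=∅
  B1: in=∅ out={k,s,v}
  B2: in={k,s,v} out={k,v}
  B3: in={k,v} out={k,v,x}
  B4: in={k,v,x} out={k,v}
  B5: in={k,v} out={k,v}
  B6: in={v} out=∅
  B7: in={k,v} out={k,s,v}
  B8: in=∅ out=∅

live-out(B4) = ["k", "v"]

Answer: ["k", "v"]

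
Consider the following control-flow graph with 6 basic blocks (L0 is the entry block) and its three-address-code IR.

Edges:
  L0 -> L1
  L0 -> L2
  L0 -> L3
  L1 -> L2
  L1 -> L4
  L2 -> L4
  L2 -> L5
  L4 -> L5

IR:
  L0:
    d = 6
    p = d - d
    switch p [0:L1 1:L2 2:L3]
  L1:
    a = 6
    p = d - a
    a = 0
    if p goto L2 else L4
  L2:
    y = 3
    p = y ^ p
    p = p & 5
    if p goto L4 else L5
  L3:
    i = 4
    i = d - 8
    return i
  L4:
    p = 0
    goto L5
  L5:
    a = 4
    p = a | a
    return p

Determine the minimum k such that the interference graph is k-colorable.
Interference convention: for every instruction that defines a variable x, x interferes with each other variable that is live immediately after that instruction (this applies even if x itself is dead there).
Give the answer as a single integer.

Answer: 3

Derivation:
Per-block:
  L0: {d,p} / ∅
  L1: {a,p} / {d}
  L2: {p,y} / {p}
  L3: {i} / {d}
  L4: {p} / ∅
  L5: {a,p} / ∅

Live sets:
  L0 li=∅ lo={d,p}
  L1 li={d} lo={p}
  L2 li={p} lo=∅
  L3 li={d} lo=∅
  L4 li=∅ lo=∅
  L5 li=∅ lo=∅

Conflict graph:
  a — {d,p}
  d — {a,i,p}
  i — {d}
  p — {a,d,y}
  y — {p}

Chromatic number:
  {a,d,p} pairwise interfere (3-clique) ⇒ χ ≥ 3
  3-colouring: R0={d,y}  R1={i,p}  R2={a}
  χ = 3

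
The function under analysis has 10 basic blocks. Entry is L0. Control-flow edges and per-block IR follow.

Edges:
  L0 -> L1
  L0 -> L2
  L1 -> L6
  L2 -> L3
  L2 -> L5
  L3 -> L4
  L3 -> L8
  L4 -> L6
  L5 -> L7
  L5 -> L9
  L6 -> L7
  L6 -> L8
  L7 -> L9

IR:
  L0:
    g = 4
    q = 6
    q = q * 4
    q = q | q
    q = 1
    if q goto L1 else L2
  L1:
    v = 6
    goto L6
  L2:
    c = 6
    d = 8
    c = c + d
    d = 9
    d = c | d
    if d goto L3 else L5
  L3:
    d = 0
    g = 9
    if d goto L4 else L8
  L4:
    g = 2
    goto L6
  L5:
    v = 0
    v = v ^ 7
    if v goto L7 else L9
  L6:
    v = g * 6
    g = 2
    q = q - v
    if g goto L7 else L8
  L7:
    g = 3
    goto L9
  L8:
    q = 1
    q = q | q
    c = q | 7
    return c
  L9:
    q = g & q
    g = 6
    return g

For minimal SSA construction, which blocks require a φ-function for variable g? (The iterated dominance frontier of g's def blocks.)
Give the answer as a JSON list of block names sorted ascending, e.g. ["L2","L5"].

idom tree: L1←L0 L2←L0 L3←L2 L4←L3 L5←L2 L6←L0 L7←L0 L8←L0 L9←L0
Join-block Dom:
  L6: preds {L1,L4}: {L0,L1} ∩ {L0,L2,L3,L4} = {L0}; idom=L0
  L7: preds {L5,L6}: {L0,L2,L5} ∩ {L0,L6} = {L0}; idom=L0
  L8: preds {L3,L6}: {L0,L2,L3} ∩ {L0,L6} = {L0}; idom=L0
  L9: preds {L5,L7}: {L0,L2,L5} ∩ {L0,L7} = {L0}; idom=L0

Frontier:
  L6←L1: walk L1 to L0
  L6←L4: walk L4→L3→L2 to L0
  L7←L5: walk L5→L2 to L0
  L7←L6: walk L6 to L0
  L8←L3: walk L3→L2 to L0
  L8←L6: walk L6 to L0
  L9←L5: walk L5→L2 to L0
  L9←L7: walk L7 to L0
  L0 → ∅
  L1 → {L6}
  L2 → {L6,L7,L8,L9}
  L3 → {L6,L8}
  L4 → {L6}
  L5 → {L7,L9}
  L6 → {L7,L8}
  L7 → {L9}
  L8 → ∅
  L9 → ∅

φ for g: defs {L0,L3,L4,L6,L7,L9}
  DF⁺ = {L6,L7,L8,L9}

Answer: ["L6", "L7", "L8", "L9"]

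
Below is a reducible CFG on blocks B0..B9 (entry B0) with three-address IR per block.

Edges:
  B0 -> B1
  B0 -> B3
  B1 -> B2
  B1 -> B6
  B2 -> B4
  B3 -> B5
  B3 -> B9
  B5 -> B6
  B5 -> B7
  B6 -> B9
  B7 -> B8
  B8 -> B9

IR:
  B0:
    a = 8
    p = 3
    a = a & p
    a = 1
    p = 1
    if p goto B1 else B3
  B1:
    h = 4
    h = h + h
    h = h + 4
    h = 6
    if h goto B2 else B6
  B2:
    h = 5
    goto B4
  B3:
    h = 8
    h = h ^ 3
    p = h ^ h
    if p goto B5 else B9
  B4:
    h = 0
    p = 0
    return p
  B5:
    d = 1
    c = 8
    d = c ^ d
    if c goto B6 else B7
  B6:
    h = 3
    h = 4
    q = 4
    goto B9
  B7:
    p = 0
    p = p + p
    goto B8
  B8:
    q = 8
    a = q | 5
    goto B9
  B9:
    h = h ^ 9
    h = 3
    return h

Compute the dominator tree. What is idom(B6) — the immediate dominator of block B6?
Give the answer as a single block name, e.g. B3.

idom tree: B1←B0 B2←B1 B3←B0 B4←B2 B5←B3 B6←B0 B7←B5 B8←B7 B9←B0
Join-block Dom:
  B6: preds {B1,B5}: {B0,B1} ∩ {B0,B3,B5} = {B0}; idom=B0
  B9: preds {B3,B6,B8}: {B0,B3} ∩ {B0,B6} ∩ {B0,B3,B5,B7,B8} = {B0}; idom=B0

idom(B6) = B0

Answer: B0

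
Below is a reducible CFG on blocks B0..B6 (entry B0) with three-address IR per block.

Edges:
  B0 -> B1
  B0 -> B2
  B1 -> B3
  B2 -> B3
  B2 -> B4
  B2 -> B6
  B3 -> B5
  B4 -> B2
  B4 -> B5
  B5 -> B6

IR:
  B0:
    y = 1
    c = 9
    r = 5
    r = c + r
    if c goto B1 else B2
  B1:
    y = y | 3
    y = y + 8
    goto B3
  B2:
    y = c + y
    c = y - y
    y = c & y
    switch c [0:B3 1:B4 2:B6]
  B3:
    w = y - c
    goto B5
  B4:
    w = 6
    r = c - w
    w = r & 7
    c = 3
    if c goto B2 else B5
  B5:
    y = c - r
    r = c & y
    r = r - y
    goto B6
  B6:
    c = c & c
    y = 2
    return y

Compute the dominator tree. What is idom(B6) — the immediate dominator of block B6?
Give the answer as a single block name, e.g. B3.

idom tree: B1←B0 B2←B0 B3←B0 B4←B2 B5←B0 B6←B0
Dom at joins:
  B2: preds {B0,B4}: {B0} ∩ {B0,B2,B4} = {B0}; idom=B0
  B3: preds {B1,B2}: {B0,B1} ∩ {B0,B2} = {B0}; idom=B0
  B5: preds {B3,B4}: {B0,B3} ∩ {B0,B2,B4} = {B0}; idom=B0
  B6: preds {B2,B5}: {B0,B2} ∩ {B0,B5} = {B0}; idom=B0

idom(B6) = B0

Answer: B0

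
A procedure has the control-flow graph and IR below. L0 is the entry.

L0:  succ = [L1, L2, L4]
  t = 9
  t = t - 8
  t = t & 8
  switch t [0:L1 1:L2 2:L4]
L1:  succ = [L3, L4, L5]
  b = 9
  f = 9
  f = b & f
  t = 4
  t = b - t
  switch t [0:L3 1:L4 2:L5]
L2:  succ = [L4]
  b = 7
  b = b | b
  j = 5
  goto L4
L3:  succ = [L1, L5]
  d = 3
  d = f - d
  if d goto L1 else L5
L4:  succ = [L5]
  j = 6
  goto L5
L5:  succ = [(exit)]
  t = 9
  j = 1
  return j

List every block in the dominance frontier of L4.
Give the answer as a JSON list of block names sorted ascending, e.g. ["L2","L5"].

Answer: ["L5"]

Derivation:
idom tree: L1←L0 L2←L0 L3←L1 L4←L0 L5←L0
Dom∩ at merges:
  L1: preds {L0,L3}: {L0} ∩ {L0,L1,L3} = {L0}; idom=L0
  L4: preds {L0,L1,L2}: {L0} ∩ {L0,L1} ∩ {L0,L2} = {L0}; idom=L0
  L5: preds {L1,L3,L4}: {L0,L1} ∩ {L0,L1,L3} ∩ {L0,L4} = {L0}; idom=L0

DF walk-up:
  L1←L0: walk · to L0
  L1←L3: walk L3→L1 to L0
  L4←L0: walk · to L0
  L4←L1: walk L1 to L0
  L4←L2: walk L2 to L0
  L5←L1: walk L1 to L0
  L5←L3: walk L3→L1 to L0
  L5←L4: walk L4 to L0
  L0: DF=∅
  L1: DF={L1,L4,L5}
  L2: DF={L4}
  L3: DF={L1,L5}
  L4: DF={L5}
  L5: DF=∅

DF(L4) = ["L5"]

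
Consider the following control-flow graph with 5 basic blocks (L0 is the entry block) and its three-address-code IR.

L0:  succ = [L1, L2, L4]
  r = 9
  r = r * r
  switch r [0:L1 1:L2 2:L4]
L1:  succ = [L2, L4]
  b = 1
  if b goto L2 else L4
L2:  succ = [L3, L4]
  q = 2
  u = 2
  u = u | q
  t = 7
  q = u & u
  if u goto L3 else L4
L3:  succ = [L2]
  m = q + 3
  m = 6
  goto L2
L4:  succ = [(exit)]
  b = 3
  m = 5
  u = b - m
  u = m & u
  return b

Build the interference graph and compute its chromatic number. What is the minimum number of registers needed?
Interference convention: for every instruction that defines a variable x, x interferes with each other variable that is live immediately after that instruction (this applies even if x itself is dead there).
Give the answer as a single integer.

Block summaries:
  L0 def {r} use ∅
  L1 def {b} use ∅
  L2 def {q,t,u} use ∅
  L3 def {m} use {q}
  L4 def {b,m,u} use ∅

Liveness:
  L0 li=∅ lo=∅
  L1 li=∅ lo=∅
  L2 li=∅ lo={q}
  L3 li={q} lo=∅
  L4 li=∅ lo=∅

Interfere edges:
  b↔{m,u}
  m↔{b,u}
  q↔{u}
  r↔∅
  t↔{u}
  u↔{b,m,q,t}

Chromatic number:
  lower bound: {b,m,u} mutually conflict ⇒ χ ≥ 3
  3-colouring: c0={r,u}  c1={b,q,t}  c2={m}
  χ = 3

Answer: 3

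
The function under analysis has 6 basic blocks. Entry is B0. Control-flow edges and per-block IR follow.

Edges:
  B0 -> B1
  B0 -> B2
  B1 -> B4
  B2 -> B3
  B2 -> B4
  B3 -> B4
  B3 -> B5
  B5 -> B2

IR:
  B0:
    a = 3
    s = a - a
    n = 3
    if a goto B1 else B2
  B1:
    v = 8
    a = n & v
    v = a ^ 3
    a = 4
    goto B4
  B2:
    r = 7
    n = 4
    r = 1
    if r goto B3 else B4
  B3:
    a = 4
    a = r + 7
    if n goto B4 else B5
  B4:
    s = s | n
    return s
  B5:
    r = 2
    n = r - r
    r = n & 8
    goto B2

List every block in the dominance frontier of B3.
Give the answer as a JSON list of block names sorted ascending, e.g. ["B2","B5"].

idom tree: B1←B0 B2←B0 B3←B2 B4←B0 B5←B3
Dom∩ at merges:
  B2: preds {B0,B5}: {B0} ∩ {B0,B2,B3,B5} = {B0}; idom=B0
  B4: preds {B1,B2,B3}: {B0,B1} ∩ {B0,B2} ∩ {B0,B2,B3} = {B0}; idom=B0

Frontier:
  B2←B0: walk · to B0
  B2←B5: walk B5→B3→B2 to B0
  B4←B1: walk B1 to B0
  B4←B2: walk B2 to B0
  B4←B3: walk B3→B2 to B0
  B0: DF=∅
  B1: DF={B4}
  B2: DF={B2,B4}
  B3: DF={B2,B4}
  B4: DF=∅
  B5: DF={B2}

DF(B3) = ["B2", "B4"]

Answer: ["B2", "B4"]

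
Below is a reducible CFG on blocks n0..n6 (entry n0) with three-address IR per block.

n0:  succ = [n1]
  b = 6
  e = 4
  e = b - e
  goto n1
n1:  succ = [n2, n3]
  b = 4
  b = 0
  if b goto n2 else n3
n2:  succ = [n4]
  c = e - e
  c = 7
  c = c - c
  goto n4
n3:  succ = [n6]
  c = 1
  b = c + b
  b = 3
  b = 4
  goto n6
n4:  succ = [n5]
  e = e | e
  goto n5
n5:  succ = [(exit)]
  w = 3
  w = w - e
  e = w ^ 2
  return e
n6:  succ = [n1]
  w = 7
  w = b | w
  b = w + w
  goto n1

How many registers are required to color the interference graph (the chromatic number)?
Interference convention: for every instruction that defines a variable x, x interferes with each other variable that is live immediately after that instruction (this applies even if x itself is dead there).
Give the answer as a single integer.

def/use:
  n0: {b,e} / ∅
  n1: {b} / ∅
  n2: {c} / {e}
  n3: {b,c} / {b}
  n4: {e} / {e}
  n5: {e,w} / {e}
  n6: {b,w} / {b}

Backward fixpoint:
  n0 li=∅ lo={e}
  n1 li={e} lo={b,e}
  n2 li={e} lo={e}
  n3 li={b,e} lo={b,e}
  n4 li={e} lo={e}
  n5 li={e} lo=∅
  n6 li={b,e} lo={e}

Interference:
  b: {c,e,w}
  c: {b,e}
  e: {b,c,w}
  w: {b,e}

Colouring:
  lower bound: {b,c,e} mutually conflict ⇒ χ ≥ 3
  assign b→R0 c→R2 e→R1 w→R2 — no edge inside a register ⇒ χ ≤ 3
  χ = 3

Answer: 3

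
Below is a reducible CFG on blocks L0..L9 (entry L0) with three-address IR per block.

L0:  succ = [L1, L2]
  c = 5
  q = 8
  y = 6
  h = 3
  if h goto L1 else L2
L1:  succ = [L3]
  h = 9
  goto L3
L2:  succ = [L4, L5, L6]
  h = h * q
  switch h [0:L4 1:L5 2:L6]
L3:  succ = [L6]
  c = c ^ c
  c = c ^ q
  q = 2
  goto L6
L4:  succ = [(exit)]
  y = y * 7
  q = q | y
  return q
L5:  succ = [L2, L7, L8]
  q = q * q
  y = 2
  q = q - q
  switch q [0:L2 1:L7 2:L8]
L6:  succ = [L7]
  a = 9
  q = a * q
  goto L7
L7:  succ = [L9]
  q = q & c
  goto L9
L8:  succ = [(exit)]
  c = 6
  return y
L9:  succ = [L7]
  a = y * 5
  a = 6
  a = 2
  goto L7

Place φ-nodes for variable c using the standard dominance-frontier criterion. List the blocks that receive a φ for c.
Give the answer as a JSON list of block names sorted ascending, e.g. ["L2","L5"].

idom tree: L1←L0 L2←L0 L3←L1 L4←L2 L5←L2 L6←L0 L7←L0 L8←L5 L9←L7
Join-block Dom:
  L2: preds {L0,L5}: {L0} ∩ {L0,L2,L5} = {L0}; idom=L0
  L6: preds {L2,L3}: {L0,L2} ∩ {L0,L1,L3} = {L0}; idom=L0
  L7: preds {L5,L6,L9}: {L0,L2,L5} ∩ {L0,L6} ∩ {L0,L7,L9} = {L0}; idom=L0

Frontier:
  join L2 pred L0: · stop@L0
  join L2 pred L5: L5→L2 stop@L0
  join L6 pred L2: L2 stop@L0
  join L6 pred L3: L3→L1 stop@L0
  join L7 pred L5: L5→L2 stop@L0
  join L7 pred L6: L6 stop@L0
  join L7 pred L9: L9→L7 stop@L0
  L0: DF=∅
  L1: DF={L6}
  L2: DF={L2,L6,L7}
  L3: DF={L6}
  L4: DF=∅
  L5: DF={L2,L7}
  L6: DF={L7}
  L7: DF={L7}
  L8: DF=∅
  L9: DF={L7}

φ for c: defs {L0,L3,L8}
  DF⁺ = {L6,L7}

Answer: ["L6", "L7"]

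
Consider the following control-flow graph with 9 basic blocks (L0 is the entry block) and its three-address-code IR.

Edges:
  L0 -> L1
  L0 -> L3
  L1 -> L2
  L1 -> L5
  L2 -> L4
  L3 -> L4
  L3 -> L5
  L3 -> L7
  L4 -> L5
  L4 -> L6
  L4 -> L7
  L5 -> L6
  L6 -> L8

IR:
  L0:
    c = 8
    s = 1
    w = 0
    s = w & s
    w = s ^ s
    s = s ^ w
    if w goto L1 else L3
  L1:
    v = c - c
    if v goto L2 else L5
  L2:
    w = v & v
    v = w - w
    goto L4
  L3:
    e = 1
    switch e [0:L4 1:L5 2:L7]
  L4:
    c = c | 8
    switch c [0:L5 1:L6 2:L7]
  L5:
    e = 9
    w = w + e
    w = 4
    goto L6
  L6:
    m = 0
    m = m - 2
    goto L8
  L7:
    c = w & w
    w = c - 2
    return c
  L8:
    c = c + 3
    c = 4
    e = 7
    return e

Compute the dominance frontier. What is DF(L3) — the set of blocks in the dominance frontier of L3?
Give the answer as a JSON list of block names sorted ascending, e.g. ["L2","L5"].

Answer: ["L4", "L5", "L7"]

Derivation:
idom tree: L1←L0 L2←L1 L3←L0 L4←L0 L5←L0 L6←L0 L7←L0 L8←L6
Join-block Dom:
  L4: preds {L2,L3}: {L0,L1,L2} ∩ {L0,L3} = {L0}; idom=L0
  L5: preds {L1,L3,L4}: {L0,L1} ∩ {L0,L3} ∩ {L0,L4} = {L0}; idom=L0
  L6: preds {L4,L5}: {L0,L4} ∩ {L0,L5} = {L0}; idom=L0
  L7: preds {L3,L4}: {L0,L3} ∩ {L0,L4} = {L0}; idom=L0

DF derivation:
  L4←L2: walk L2→L1 to L0
  L4←L3: walk L3 to L0
  L5←L1: walk L1 to L0
  L5←L3: walk L3 to L0
  L5←L4: walk L4 to L0
  L6←L4: walk L4 to L0
  L6←L5: walk L5 to L0
  L7←L3: walk L3 to L0
  L7←L4: walk L4 to L0
  DF(L0)=∅
  DF(L1)={L4,L5}
  DF(L2)={L4}
  DF(L3)={L4,L5,L7}
  DF(L4)={L5,L6,L7}
  DF(L5)={L6}
  DF(L6)=∅
  DF(L7)=∅
  DF(L8)=∅

DF(L3) = ["L4", "L5", "L7"]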